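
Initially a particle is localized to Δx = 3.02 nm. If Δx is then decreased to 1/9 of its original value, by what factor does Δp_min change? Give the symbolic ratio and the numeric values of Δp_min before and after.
Original Δp_min = 1.746 × 10^-26 kg·m/s; new Δp'_min = 1.571 × 10^-25 kg·m/s; ratio Δp'_min/Δp_min = 9.

From the uncertainty principle ΔxΔp ≥ ℏ/2, the minimum momentum uncertainty is Δp_min = ℏ/(2Δx).

Original (Δx = 3.02 nm = 3.020e-09 m):
Δp_min = (1.055e-34 J·s)/(2 × 3.020e-09 m) = 1.746e-26 kg·m/s

When Δx → (1/9)Δx:
Δp'_min = ℏ/(2 × (1/9)Δx) = 9 × ℏ/(2Δx) = 9 × Δp_min
Δp'_min = 9 × 1.746e-26 kg·m/s = 1.571e-25 kg·m/s

Since Δp_min ∝ 1/Δx, when Δx is decreased to 1/9 of its original value, Δp_min increases to 9 times its original value.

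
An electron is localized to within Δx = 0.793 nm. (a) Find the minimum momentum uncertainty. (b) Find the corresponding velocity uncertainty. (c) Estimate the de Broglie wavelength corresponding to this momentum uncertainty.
(a) Δp_min = 6.649 × 10^-26 kg·m/s
(b) Δv_min = 72.993 km/s
(c) λ_dB = 9.965 nm

Step-by-step:

(a) From the uncertainty principle:
Δp_min = ℏ/(2Δx) = (1.055e-34 J·s)/(2 × 7.930e-10 m) = 6.649e-26 kg·m/s

(b) The velocity uncertainty:
Δv = Δp/m = (6.649e-26 kg·m/s)/(9.109e-31 kg) = 7.299e+04 m/s = 72.993 km/s

(c) The de Broglie wavelength for this momentum:
λ = h/p = (6.626e-34 J·s)/(6.649e-26 kg·m/s) = 9.965e-09 m = 9.965 nm

Note: The de Broglie wavelength is comparable to the localization size, as expected from wave-particle duality.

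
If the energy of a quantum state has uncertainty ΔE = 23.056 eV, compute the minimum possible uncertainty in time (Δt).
14.274 as

Using the energy-time uncertainty principle:
ΔEΔt ≥ ℏ/2

The minimum uncertainty in time is:
Δt_min = ℏ/(2ΔE)
Δt_min = (1.055e-34 J·s) / (2 × 3.694e-18 J)
Δt_min = 1.427e-17 s = 14.274 as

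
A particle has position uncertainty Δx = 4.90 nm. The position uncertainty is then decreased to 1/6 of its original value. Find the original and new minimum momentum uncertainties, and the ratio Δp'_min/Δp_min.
Original Δp_min = 1.076 × 10^-26 kg·m/s; new Δp'_min = 6.457 × 10^-26 kg·m/s; ratio Δp'_min/Δp_min = 6.

From the uncertainty principle ΔxΔp ≥ ℏ/2, the minimum momentum uncertainty is Δp_min = ℏ/(2Δx).

Original (Δx = 4.90 nm = 4.900e-09 m):
Δp_min = (1.055e-34 J·s)/(2 × 4.900e-09 m) = 1.076e-26 kg·m/s

When Δx → (1/6)Δx:
Δp'_min = ℏ/(2 × (1/6)Δx) = 6 × ℏ/(2Δx) = 6 × Δp_min
Δp'_min = 6 × 1.076e-26 kg·m/s = 6.457e-26 kg·m/s

Since Δp_min ∝ 1/Δx, when Δx is decreased to 1/6 of its original value, Δp_min increases to 6 times its original value.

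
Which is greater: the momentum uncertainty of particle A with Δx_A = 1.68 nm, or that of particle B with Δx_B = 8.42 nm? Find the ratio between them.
Particle A has the larger minimum momentum uncertainty, by a factor of 5.01.

For each particle, the minimum momentum uncertainty is Δp_min = ℏ/(2Δx):

Particle A: Δp_A = ℏ/(2×1.680e-09 m) = 3.139e-26 kg·m/s
Particle B: Δp_B = ℏ/(2×8.420e-09 m) = 6.262e-27 kg·m/s

Ratio: Δp_A/Δp_B = 5.01

Since Δp_min ∝ 1/Δx, the particle with smaller position uncertainty (A) has larger momentum uncertainty.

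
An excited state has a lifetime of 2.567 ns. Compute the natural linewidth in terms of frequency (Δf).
31.000 MHz

Using the energy-time uncertainty principle and E = hf:
ΔEΔt ≥ ℏ/2
hΔf·Δt ≥ ℏ/2

The minimum frequency uncertainty is:
Δf = ℏ/(2hτ) = 1/(4πτ)
Δf = 1/(4π × 2.567e-09 s)
Δf = 3.100e+07 Hz = 31.000 MHz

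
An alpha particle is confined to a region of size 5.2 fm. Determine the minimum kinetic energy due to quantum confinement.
48.292 keV

Using the uncertainty principle:

1. Position uncertainty: Δx ≈ 5.200e-15 m
2. Minimum momentum uncertainty: Δp = ℏ/(2Δx) = 1.014e-20 kg·m/s
3. Minimum kinetic energy:
   KE = (Δp)²/(2m) = (1.014e-20)²/(2 × 6.645e-27 kg)
   KE = 7.737e-15 J = 48.292 keV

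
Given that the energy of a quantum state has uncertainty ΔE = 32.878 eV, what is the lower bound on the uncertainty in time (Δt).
10.010 as

Using the energy-time uncertainty principle:
ΔEΔt ≥ ℏ/2

The minimum uncertainty in time is:
Δt_min = ℏ/(2ΔE)
Δt_min = (1.055e-34 J·s) / (2 × 5.268e-18 J)
Δt_min = 1.001e-17 s = 10.010 as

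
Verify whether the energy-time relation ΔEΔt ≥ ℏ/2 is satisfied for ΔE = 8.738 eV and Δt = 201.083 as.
Yes, it satisfies the uncertainty relation.

Calculate the product ΔEΔt:
ΔE = 8.738 eV = 1.400e-18 J
ΔEΔt = (1.400e-18 J) × (2.011e-16 s)
ΔEΔt = 2.815e-34 J·s

Compare to the minimum allowed value ℏ/2:
ℏ/2 = 5.273e-35 J·s

Since ΔEΔt = 2.815e-34 J·s ≥ 5.273e-35 J·s = ℏ/2,
this satisfies the uncertainty relation.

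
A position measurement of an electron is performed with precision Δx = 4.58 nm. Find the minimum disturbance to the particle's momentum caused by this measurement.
1.151 × 10^-26 kg·m/s

The uncertainty principle implies that measuring position disturbs momentum:
ΔxΔp ≥ ℏ/2

When we measure position with precision Δx, we necessarily introduce a momentum uncertainty:
Δp ≥ ℏ/(2Δx)
Δp_min = (1.055e-34 J·s) / (2 × 4.580e-09 m)
Δp_min = 1.151e-26 kg·m/s

The more precisely we measure position, the greater the momentum disturbance.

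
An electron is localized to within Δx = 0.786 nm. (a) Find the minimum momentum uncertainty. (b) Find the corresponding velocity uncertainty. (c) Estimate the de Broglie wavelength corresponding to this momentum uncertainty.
(a) Δp_min = 6.708 × 10^-26 kg·m/s
(b) Δv_min = 73.644 km/s
(c) λ_dB = 9.877 nm

Step-by-step:

(a) From the uncertainty principle:
Δp_min = ℏ/(2Δx) = (1.055e-34 J·s)/(2 × 7.860e-10 m) = 6.708e-26 kg·m/s

(b) The velocity uncertainty:
Δv = Δp/m = (6.708e-26 kg·m/s)/(9.109e-31 kg) = 7.364e+04 m/s = 73.644 km/s

(c) The de Broglie wavelength for this momentum:
λ = h/p = (6.626e-34 J·s)/(6.708e-26 kg·m/s) = 9.877e-09 m = 9.877 nm

Note: The de Broglie wavelength is comparable to the localization size, as expected from wave-particle duality.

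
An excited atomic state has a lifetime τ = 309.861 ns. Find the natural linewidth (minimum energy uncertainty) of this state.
1.062 neV

Using the energy-time uncertainty principle:
ΔEΔt ≥ ℏ/2

The lifetime τ represents the time uncertainty Δt.
The natural linewidth (minimum energy uncertainty) is:

ΔE = ℏ/(2τ)
ΔE = (1.055e-34 J·s) / (2 × 3.099e-07 s)
ΔE = 1.702e-28 J = 1.062 neV

This natural linewidth limits the precision of spectroscopic measurements.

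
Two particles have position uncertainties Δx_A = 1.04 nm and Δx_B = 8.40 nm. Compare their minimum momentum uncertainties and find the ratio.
Particle A has the larger minimum momentum uncertainty, by a factor of 8.08.

For each particle, the minimum momentum uncertainty is Δp_min = ℏ/(2Δx):

Particle A: Δp_A = ℏ/(2×1.040e-09 m) = 5.070e-26 kg·m/s
Particle B: Δp_B = ℏ/(2×8.400e-09 m) = 6.277e-27 kg·m/s

Ratio: Δp_A/Δp_B = 8.08

Since Δp_min ∝ 1/Δx, the particle with smaller position uncertainty (A) has larger momentum uncertainty.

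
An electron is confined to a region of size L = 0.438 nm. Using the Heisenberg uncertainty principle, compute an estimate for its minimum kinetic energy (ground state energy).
49.649 meV

Using the uncertainty principle to estimate ground state energy:

1. The position uncertainty is approximately the confinement size:
   Δx ≈ L = 4.380e-10 m

2. From ΔxΔp ≥ ℏ/2, the minimum momentum uncertainty is:
   Δp ≈ ℏ/(2L) = 1.204e-25 kg·m/s

3. The kinetic energy is approximately:
   KE ≈ (Δp)²/(2m) = (1.204e-25)²/(2 × 9.109e-31 kg)
   KE ≈ 7.955e-21 J = 49.649 meV

This is an order-of-magnitude estimate of the ground state energy.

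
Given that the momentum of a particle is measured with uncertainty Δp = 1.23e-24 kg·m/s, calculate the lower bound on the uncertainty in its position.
42.869 pm

Using the Heisenberg uncertainty principle:
ΔxΔp ≥ ℏ/2

The minimum uncertainty in position is:
Δx_min = ℏ/(2Δp)
Δx_min = (1.055e-34 J·s) / (2 × 1.230e-24 kg·m/s)
Δx_min = 4.287e-11 m = 42.869 pm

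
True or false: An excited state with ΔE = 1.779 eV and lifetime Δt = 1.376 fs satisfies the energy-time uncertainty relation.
Yes, it satisfies the uncertainty relation.

Calculate the product ΔEΔt:
ΔE = 1.779 eV = 2.850e-19 J
ΔEΔt = (2.850e-19 J) × (1.376e-15 s)
ΔEΔt = 3.922e-34 J·s

Compare to the minimum allowed value ℏ/2:
ℏ/2 = 5.273e-35 J·s

Since ΔEΔt = 3.922e-34 J·s ≥ 5.273e-35 J·s = ℏ/2,
this satisfies the uncertainty relation.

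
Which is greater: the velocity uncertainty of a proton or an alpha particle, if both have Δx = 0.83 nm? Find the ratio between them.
The proton has the larger minimum velocity uncertainty, by a ratio of 4.0.

For both particles, Δp_min = ℏ/(2Δx) = 6.353e-26 kg·m/s (same for both).

The velocity uncertainty is Δv = Δp/m:
- proton: Δv = 6.353e-26 / 1.673e-27 = 3.798e+01 m/s = 37.981 m/s
- alpha particle: Δv = 6.353e-26 / 6.645e-27 = 9.561e+00 m/s = 9.561 m/s

Ratio: 3.798e+01 / 9.561e+00 = 4.0

The lighter particle has larger velocity uncertainty because Δv ∝ 1/m.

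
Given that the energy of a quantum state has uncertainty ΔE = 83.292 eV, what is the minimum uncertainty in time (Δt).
3.951 as

Using the energy-time uncertainty principle:
ΔEΔt ≥ ℏ/2

The minimum uncertainty in time is:
Δt_min = ℏ/(2ΔE)
Δt_min = (1.055e-34 J·s) / (2 × 1.334e-17 J)
Δt_min = 3.951e-18 s = 3.951 as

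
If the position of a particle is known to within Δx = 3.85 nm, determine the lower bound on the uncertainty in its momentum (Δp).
1.370 × 10^-26 kg·m/s

Using the Heisenberg uncertainty principle:
ΔxΔp ≥ ℏ/2

The minimum uncertainty in momentum is:
Δp_min = ℏ/(2Δx)
Δp_min = (1.055e-34 J·s) / (2 × 3.850e-09 m)
Δp_min = 1.370e-26 kg·m/s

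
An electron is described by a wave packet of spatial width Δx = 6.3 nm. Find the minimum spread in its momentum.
8.370 × 10^-27 kg·m/s

For a wave packet, the spatial width Δx and momentum spread Δp are related by the uncertainty principle:
ΔxΔp ≥ ℏ/2

The minimum momentum spread is:
Δp_min = ℏ/(2Δx)
Δp_min = (1.055e-34 J·s) / (2 × 6.300e-09 m)
Δp_min = 8.370e-27 kg·m/s

A wave packet cannot have both a well-defined position and well-defined momentum.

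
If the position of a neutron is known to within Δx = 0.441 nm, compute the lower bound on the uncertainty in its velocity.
71.386 m/s

Using the Heisenberg uncertainty principle and Δp = mΔv:
ΔxΔp ≥ ℏ/2
Δx(mΔv) ≥ ℏ/2

The minimum uncertainty in velocity is:
Δv_min = ℏ/(2mΔx)
Δv_min = (1.055e-34 J·s) / (2 × 1.675e-27 kg × 4.410e-10 m)
Δv_min = 7.139e+01 m/s = 71.386 m/s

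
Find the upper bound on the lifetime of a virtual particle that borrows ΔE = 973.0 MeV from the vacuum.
3.382 × 10^-25 s

Using the energy-time uncertainty principle:
ΔEΔt ≥ ℏ/2

For a virtual particle borrowing energy ΔE, the maximum lifetime is:
Δt_max = ℏ/(2ΔE)

Converting energy:
ΔE = 973.0 MeV = 1.559e-10 J

Δt_max = (1.055e-34 J·s) / (2 × 1.559e-10 J)
Δt_max = 3.382e-25 s = 3.382 × 10^-25 s

Virtual particles with higher borrowed energy exist for shorter times.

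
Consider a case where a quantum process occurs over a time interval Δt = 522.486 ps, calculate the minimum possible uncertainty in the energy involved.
629.885 neV

Using the energy-time uncertainty principle:
ΔEΔt ≥ ℏ/2

The minimum uncertainty in energy is:
ΔE_min = ℏ/(2Δt)
ΔE_min = (1.055e-34 J·s) / (2 × 5.225e-10 s)
ΔE_min = 1.009e-25 J = 629.885 neV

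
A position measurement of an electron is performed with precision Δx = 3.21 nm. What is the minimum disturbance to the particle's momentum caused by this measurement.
1.643 × 10^-26 kg·m/s

The uncertainty principle implies that measuring position disturbs momentum:
ΔxΔp ≥ ℏ/2

When we measure position with precision Δx, we necessarily introduce a momentum uncertainty:
Δp ≥ ℏ/(2Δx)
Δp_min = (1.055e-34 J·s) / (2 × 3.210e-09 m)
Δp_min = 1.643e-26 kg·m/s

The more precisely we measure position, the greater the momentum disturbance.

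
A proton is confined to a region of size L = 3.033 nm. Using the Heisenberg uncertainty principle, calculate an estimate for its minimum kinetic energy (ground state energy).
563.909 neV

Using the uncertainty principle to estimate ground state energy:

1. The position uncertainty is approximately the confinement size:
   Δx ≈ L = 3.033e-09 m

2. From ΔxΔp ≥ ℏ/2, the minimum momentum uncertainty is:
   Δp ≈ ℏ/(2L) = 1.738e-26 kg·m/s

3. The kinetic energy is approximately:
   KE ≈ (Δp)²/(2m) = (1.738e-26)²/(2 × 1.673e-27 kg)
   KE ≈ 9.035e-26 J = 563.909 neV

This is an order-of-magnitude estimate of the ground state energy.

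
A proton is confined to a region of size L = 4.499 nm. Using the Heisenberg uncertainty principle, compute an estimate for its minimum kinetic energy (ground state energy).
256.284 neV

Using the uncertainty principle to estimate ground state energy:

1. The position uncertainty is approximately the confinement size:
   Δx ≈ L = 4.499e-09 m

2. From ΔxΔp ≥ ℏ/2, the minimum momentum uncertainty is:
   Δp ≈ ℏ/(2L) = 1.172e-26 kg·m/s

3. The kinetic energy is approximately:
   KE ≈ (Δp)²/(2m) = (1.172e-26)²/(2 × 1.673e-27 kg)
   KE ≈ 4.106e-26 J = 256.284 neV

This is an order-of-magnitude estimate of the ground state energy.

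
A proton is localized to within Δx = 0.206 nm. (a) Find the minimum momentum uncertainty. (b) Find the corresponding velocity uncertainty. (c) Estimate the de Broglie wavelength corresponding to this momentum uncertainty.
(a) Δp_min = 2.560 × 10^-25 kg·m/s
(b) Δv_min = 153.032 m/s
(c) λ_dB = 2.589 nm

Step-by-step:

(a) From the uncertainty principle:
Δp_min = ℏ/(2Δx) = (1.055e-34 J·s)/(2 × 2.060e-10 m) = 2.560e-25 kg·m/s

(b) The velocity uncertainty:
Δv = Δp/m = (2.560e-25 kg·m/s)/(1.673e-27 kg) = 1.530e+02 m/s = 153.032 m/s

(c) The de Broglie wavelength for this momentum:
λ = h/p = (6.626e-34 J·s)/(2.560e-25 kg·m/s) = 2.589e-09 m = 2.589 nm

Note: The de Broglie wavelength is comparable to the localization size, as expected from wave-particle duality.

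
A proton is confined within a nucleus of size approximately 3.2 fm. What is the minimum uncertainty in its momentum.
1.648 × 10^-20 kg·m/s

Using the Heisenberg uncertainty principle:
ΔxΔp ≥ ℏ/2

With Δx ≈ L = 3.200e-15 m (the confinement size):
Δp_min = ℏ/(2Δx)
Δp_min = (1.055e-34 J·s) / (2 × 3.200e-15 m)
Δp_min = 1.648e-20 kg·m/s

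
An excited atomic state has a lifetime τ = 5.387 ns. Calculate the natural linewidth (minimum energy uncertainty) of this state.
61.093 neV

Using the energy-time uncertainty principle:
ΔEΔt ≥ ℏ/2

The lifetime τ represents the time uncertainty Δt.
The natural linewidth (minimum energy uncertainty) is:

ΔE = ℏ/(2τ)
ΔE = (1.055e-34 J·s) / (2 × 5.387e-09 s)
ΔE = 9.788e-27 J = 61.093 neV

This natural linewidth limits the precision of spectroscopic measurements.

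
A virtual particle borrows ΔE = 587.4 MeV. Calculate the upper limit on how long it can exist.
5.603 × 10^-25 s

Using the energy-time uncertainty principle:
ΔEΔt ≥ ℏ/2

For a virtual particle borrowing energy ΔE, the maximum lifetime is:
Δt_max = ℏ/(2ΔE)

Converting energy:
ΔE = 587.4 MeV = 9.411e-11 J

Δt_max = (1.055e-34 J·s) / (2 × 9.411e-11 J)
Δt_max = 5.603e-25 s = 5.603 × 10^-25 s

Virtual particles with higher borrowed energy exist for shorter times.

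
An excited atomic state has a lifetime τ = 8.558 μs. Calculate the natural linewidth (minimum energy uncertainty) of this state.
38.456 peV

Using the energy-time uncertainty principle:
ΔEΔt ≥ ℏ/2

The lifetime τ represents the time uncertainty Δt.
The natural linewidth (minimum energy uncertainty) is:

ΔE = ℏ/(2τ)
ΔE = (1.055e-34 J·s) / (2 × 8.558e-06 s)
ΔE = 6.161e-30 J = 38.456 peV

This natural linewidth limits the precision of spectroscopic measurements.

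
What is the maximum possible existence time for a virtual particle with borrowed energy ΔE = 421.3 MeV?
7.812 × 10^-25 s

Using the energy-time uncertainty principle:
ΔEΔt ≥ ℏ/2

For a virtual particle borrowing energy ΔE, the maximum lifetime is:
Δt_max = ℏ/(2ΔE)

Converting energy:
ΔE = 421.3 MeV = 6.750e-11 J

Δt_max = (1.055e-34 J·s) / (2 × 6.750e-11 J)
Δt_max = 7.812e-25 s = 7.812 × 10^-25 s

Virtual particles with higher borrowed energy exist for shorter times.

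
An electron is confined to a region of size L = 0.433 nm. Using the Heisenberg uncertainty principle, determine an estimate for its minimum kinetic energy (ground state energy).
50.803 meV

Using the uncertainty principle to estimate ground state energy:

1. The position uncertainty is approximately the confinement size:
   Δx ≈ L = 4.330e-10 m

2. From ΔxΔp ≥ ℏ/2, the minimum momentum uncertainty is:
   Δp ≈ ℏ/(2L) = 1.218e-25 kg·m/s

3. The kinetic energy is approximately:
   KE ≈ (Δp)²/(2m) = (1.218e-25)²/(2 × 9.109e-31 kg)
   KE ≈ 8.139e-21 J = 50.803 meV

This is an order-of-magnitude estimate of the ground state energy.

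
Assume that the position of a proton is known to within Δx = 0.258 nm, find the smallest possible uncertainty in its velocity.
122.188 m/s

Using the Heisenberg uncertainty principle and Δp = mΔv:
ΔxΔp ≥ ℏ/2
Δx(mΔv) ≥ ℏ/2

The minimum uncertainty in velocity is:
Δv_min = ℏ/(2mΔx)
Δv_min = (1.055e-34 J·s) / (2 × 1.673e-27 kg × 2.580e-10 m)
Δv_min = 1.222e+02 m/s = 122.188 m/s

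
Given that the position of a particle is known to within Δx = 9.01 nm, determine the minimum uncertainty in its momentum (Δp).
5.852 × 10^-27 kg·m/s

Using the Heisenberg uncertainty principle:
ΔxΔp ≥ ℏ/2

The minimum uncertainty in momentum is:
Δp_min = ℏ/(2Δx)
Δp_min = (1.055e-34 J·s) / (2 × 9.010e-09 m)
Δp_min = 5.852e-27 kg·m/s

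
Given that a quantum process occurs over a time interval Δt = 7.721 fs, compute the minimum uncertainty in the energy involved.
42.625 meV

Using the energy-time uncertainty principle:
ΔEΔt ≥ ℏ/2

The minimum uncertainty in energy is:
ΔE_min = ℏ/(2Δt)
ΔE_min = (1.055e-34 J·s) / (2 × 7.721e-15 s)
ΔE_min = 6.829e-21 J = 42.625 meV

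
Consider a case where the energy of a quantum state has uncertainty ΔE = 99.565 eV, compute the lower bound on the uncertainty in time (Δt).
3.305 as

Using the energy-time uncertainty principle:
ΔEΔt ≥ ℏ/2

The minimum uncertainty in time is:
Δt_min = ℏ/(2ΔE)
Δt_min = (1.055e-34 J·s) / (2 × 1.595e-17 J)
Δt_min = 3.305e-18 s = 3.305 as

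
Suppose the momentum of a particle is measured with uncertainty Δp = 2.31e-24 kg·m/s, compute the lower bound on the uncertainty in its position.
22.826 pm

Using the Heisenberg uncertainty principle:
ΔxΔp ≥ ℏ/2

The minimum uncertainty in position is:
Δx_min = ℏ/(2Δp)
Δx_min = (1.055e-34 J·s) / (2 × 2.310e-24 kg·m/s)
Δx_min = 2.283e-11 m = 22.826 pm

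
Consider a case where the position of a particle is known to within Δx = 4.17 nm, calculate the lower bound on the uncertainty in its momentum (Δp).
1.264 × 10^-26 kg·m/s

Using the Heisenberg uncertainty principle:
ΔxΔp ≥ ℏ/2

The minimum uncertainty in momentum is:
Δp_min = ℏ/(2Δx)
Δp_min = (1.055e-34 J·s) / (2 × 4.170e-09 m)
Δp_min = 1.264e-26 kg·m/s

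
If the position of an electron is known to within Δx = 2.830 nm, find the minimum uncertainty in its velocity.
20.454 km/s

Using the Heisenberg uncertainty principle and Δp = mΔv:
ΔxΔp ≥ ℏ/2
Δx(mΔv) ≥ ℏ/2

The minimum uncertainty in velocity is:
Δv_min = ℏ/(2mΔx)
Δv_min = (1.055e-34 J·s) / (2 × 9.109e-31 kg × 2.830e-09 m)
Δv_min = 2.045e+04 m/s = 20.454 km/s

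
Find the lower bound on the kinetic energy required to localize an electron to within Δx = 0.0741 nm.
1.735 eV

Localizing a particle requires giving it sufficient momentum uncertainty:

1. From uncertainty principle: Δp ≥ ℏ/(2Δx)
   Δp_min = (1.055e-34 J·s) / (2 × 7.410e-11 m)
   Δp_min = 7.116e-25 kg·m/s

2. This momentum uncertainty corresponds to kinetic energy:
   KE ≈ (Δp)²/(2m) = (7.116e-25)²/(2 × 9.109e-31 kg)
   KE = 2.779e-19 J = 1.735 eV

Tighter localization requires more energy.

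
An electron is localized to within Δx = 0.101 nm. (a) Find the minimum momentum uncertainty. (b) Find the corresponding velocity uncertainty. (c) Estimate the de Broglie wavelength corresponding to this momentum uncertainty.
(a) Δp_min = 5.221 × 10^-25 kg·m/s
(b) Δv_min = 573.107 km/s
(c) λ_dB = 1.269 nm

Step-by-step:

(a) From the uncertainty principle:
Δp_min = ℏ/(2Δx) = (1.055e-34 J·s)/(2 × 1.010e-10 m) = 5.221e-25 kg·m/s

(b) The velocity uncertainty:
Δv = Δp/m = (5.221e-25 kg·m/s)/(9.109e-31 kg) = 5.731e+05 m/s = 573.107 km/s

(c) The de Broglie wavelength for this momentum:
λ = h/p = (6.626e-34 J·s)/(5.221e-25 kg·m/s) = 1.269e-09 m = 1.269 nm

Note: The de Broglie wavelength is comparable to the localization size, as expected from wave-particle duality.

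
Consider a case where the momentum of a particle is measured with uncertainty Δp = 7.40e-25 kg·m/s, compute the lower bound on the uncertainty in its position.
71.255 pm

Using the Heisenberg uncertainty principle:
ΔxΔp ≥ ℏ/2

The minimum uncertainty in position is:
Δx_min = ℏ/(2Δp)
Δx_min = (1.055e-34 J·s) / (2 × 7.400e-25 kg·m/s)
Δx_min = 7.125e-11 m = 71.255 pm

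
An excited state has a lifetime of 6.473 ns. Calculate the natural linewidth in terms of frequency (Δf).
12.294 MHz

Using the energy-time uncertainty principle and E = hf:
ΔEΔt ≥ ℏ/2
hΔf·Δt ≥ ℏ/2

The minimum frequency uncertainty is:
Δf = ℏ/(2hτ) = 1/(4πτ)
Δf = 1/(4π × 6.473e-09 s)
Δf = 1.229e+07 Hz = 12.294 MHz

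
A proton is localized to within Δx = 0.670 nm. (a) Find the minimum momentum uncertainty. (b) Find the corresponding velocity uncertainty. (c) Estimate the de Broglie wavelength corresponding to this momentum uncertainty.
(a) Δp_min = 7.870 × 10^-26 kg·m/s
(b) Δv_min = 47.052 m/s
(c) λ_dB = 8.419 nm

Step-by-step:

(a) From the uncertainty principle:
Δp_min = ℏ/(2Δx) = (1.055e-34 J·s)/(2 × 6.700e-10 m) = 7.870e-26 kg·m/s

(b) The velocity uncertainty:
Δv = Δp/m = (7.870e-26 kg·m/s)/(1.673e-27 kg) = 4.705e+01 m/s = 47.052 m/s

(c) The de Broglie wavelength for this momentum:
λ = h/p = (6.626e-34 J·s)/(7.870e-26 kg·m/s) = 8.419e-09 m = 8.419 nm

Note: The de Broglie wavelength is comparable to the localization size, as expected from wave-particle duality.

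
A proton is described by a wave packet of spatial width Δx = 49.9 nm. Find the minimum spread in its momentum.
1.057 × 10^-27 kg·m/s

For a wave packet, the spatial width Δx and momentum spread Δp are related by the uncertainty principle:
ΔxΔp ≥ ℏ/2

The minimum momentum spread is:
Δp_min = ℏ/(2Δx)
Δp_min = (1.055e-34 J·s) / (2 × 4.990e-08 m)
Δp_min = 1.057e-27 kg·m/s

A wave packet cannot have both a well-defined position and well-defined momentum.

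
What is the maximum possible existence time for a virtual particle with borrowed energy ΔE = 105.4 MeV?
3.122 ys

Using the energy-time uncertainty principle:
ΔEΔt ≥ ℏ/2

For a virtual particle borrowing energy ΔE, the maximum lifetime is:
Δt_max = ℏ/(2ΔE)

Converting energy:
ΔE = 105.4 MeV = 1.689e-11 J

Δt_max = (1.055e-34 J·s) / (2 × 1.689e-11 J)
Δt_max = 3.122e-24 s = 3.122 ys

Virtual particles with higher borrowed energy exist for shorter times.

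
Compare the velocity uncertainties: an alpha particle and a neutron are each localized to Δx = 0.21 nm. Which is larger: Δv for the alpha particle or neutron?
The neutron has the larger minimum velocity uncertainty, by a ratio of 4.0.

For both particles, Δp_min = ℏ/(2Δx) = 2.511e-25 kg·m/s (same for both).

The velocity uncertainty is Δv = Δp/m:
- alpha particle: Δv = 2.511e-25 / 6.645e-27 = 3.779e+01 m/s = 37.788 m/s
- neutron: Δv = 2.511e-25 / 1.675e-27 = 1.499e+02 m/s = 149.910 m/s

Ratio: 1.499e+02 / 3.779e+01 = 4.0

The lighter particle has larger velocity uncertainty because Δv ∝ 1/m.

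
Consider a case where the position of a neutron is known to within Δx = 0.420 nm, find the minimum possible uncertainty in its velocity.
74.955 m/s

Using the Heisenberg uncertainty principle and Δp = mΔv:
ΔxΔp ≥ ℏ/2
Δx(mΔv) ≥ ℏ/2

The minimum uncertainty in velocity is:
Δv_min = ℏ/(2mΔx)
Δv_min = (1.055e-34 J·s) / (2 × 1.675e-27 kg × 4.200e-10 m)
Δv_min = 7.496e+01 m/s = 74.955 m/s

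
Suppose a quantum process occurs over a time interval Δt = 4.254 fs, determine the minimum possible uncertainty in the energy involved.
77.364 meV

Using the energy-time uncertainty principle:
ΔEΔt ≥ ℏ/2

The minimum uncertainty in energy is:
ΔE_min = ℏ/(2Δt)
ΔE_min = (1.055e-34 J·s) / (2 × 4.254e-15 s)
ΔE_min = 1.240e-20 J = 77.364 meV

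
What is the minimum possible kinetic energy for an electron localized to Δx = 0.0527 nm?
3.430 eV

Localizing a particle requires giving it sufficient momentum uncertainty:

1. From uncertainty principle: Δp ≥ ℏ/(2Δx)
   Δp_min = (1.055e-34 J·s) / (2 × 5.270e-11 m)
   Δp_min = 1.001e-24 kg·m/s

2. This momentum uncertainty corresponds to kinetic energy:
   KE ≈ (Δp)²/(2m) = (1.001e-24)²/(2 × 9.109e-31 kg)
   KE = 5.495e-19 J = 3.430 eV

Tighter localization requires more energy.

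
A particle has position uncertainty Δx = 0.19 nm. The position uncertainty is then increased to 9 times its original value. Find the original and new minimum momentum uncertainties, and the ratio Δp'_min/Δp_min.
Original Δp_min = 2.775 × 10^-25 kg·m/s; new Δp'_min = 3.084 × 10^-26 kg·m/s; ratio Δp'_min/Δp_min = 1/9.

From the uncertainty principle ΔxΔp ≥ ℏ/2, the minimum momentum uncertainty is Δp_min = ℏ/(2Δx).

Original (Δx = 0.19 nm = 1.900e-10 m):
Δp_min = (1.055e-34 J·s)/(2 × 1.900e-10 m) = 2.775e-25 kg·m/s

When Δx → 9Δx:
Δp'_min = ℏ/(2 × 9Δx) = (1/9) × ℏ/(2Δx) = (1/9) × Δp_min
Δp'_min = 1/9 × 2.775e-25 kg·m/s = 3.084e-26 kg·m/s

Since Δp_min ∝ 1/Δx, when Δx is increased to 9 times its original value, Δp_min decreases to 1/9 of its original value.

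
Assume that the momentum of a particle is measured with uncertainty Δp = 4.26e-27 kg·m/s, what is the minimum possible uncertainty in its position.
12.378 nm

Using the Heisenberg uncertainty principle:
ΔxΔp ≥ ℏ/2

The minimum uncertainty in position is:
Δx_min = ℏ/(2Δp)
Δx_min = (1.055e-34 J·s) / (2 × 4.260e-27 kg·m/s)
Δx_min = 1.238e-08 m = 12.378 nm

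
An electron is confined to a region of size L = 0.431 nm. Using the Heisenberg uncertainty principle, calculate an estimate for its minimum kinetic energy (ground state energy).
51.275 meV

Using the uncertainty principle to estimate ground state energy:

1. The position uncertainty is approximately the confinement size:
   Δx ≈ L = 4.310e-10 m

2. From ΔxΔp ≥ ℏ/2, the minimum momentum uncertainty is:
   Δp ≈ ℏ/(2L) = 1.223e-25 kg·m/s

3. The kinetic energy is approximately:
   KE ≈ (Δp)²/(2m) = (1.223e-25)²/(2 × 9.109e-31 kg)
   KE ≈ 8.215e-21 J = 51.275 meV

This is an order-of-magnitude estimate of the ground state energy.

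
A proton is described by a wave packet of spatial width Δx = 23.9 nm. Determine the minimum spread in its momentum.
2.206 × 10^-27 kg·m/s

For a wave packet, the spatial width Δx and momentum spread Δp are related by the uncertainty principle:
ΔxΔp ≥ ℏ/2

The minimum momentum spread is:
Δp_min = ℏ/(2Δx)
Δp_min = (1.055e-34 J·s) / (2 × 2.390e-08 m)
Δp_min = 2.206e-27 kg·m/s

A wave packet cannot have both a well-defined position and well-defined momentum.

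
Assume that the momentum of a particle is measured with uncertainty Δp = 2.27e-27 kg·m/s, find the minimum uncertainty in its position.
23.228 nm

Using the Heisenberg uncertainty principle:
ΔxΔp ≥ ℏ/2

The minimum uncertainty in position is:
Δx_min = ℏ/(2Δp)
Δx_min = (1.055e-34 J·s) / (2 × 2.270e-27 kg·m/s)
Δx_min = 2.323e-08 m = 23.228 nm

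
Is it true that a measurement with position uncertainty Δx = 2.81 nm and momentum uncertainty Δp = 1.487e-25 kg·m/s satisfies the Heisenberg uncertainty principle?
Yes, it satisfies the uncertainty principle.

Calculate the product ΔxΔp:
ΔxΔp = (2.810e-09 m) × (1.487e-25 kg·m/s)
ΔxΔp = 4.178e-34 J·s

Compare to the minimum allowed value ℏ/2:
ℏ/2 = 5.273e-35 J·s

Since ΔxΔp = 4.178e-34 J·s ≥ 5.273e-35 J·s = ℏ/2,
the measurement satisfies the uncertainty principle.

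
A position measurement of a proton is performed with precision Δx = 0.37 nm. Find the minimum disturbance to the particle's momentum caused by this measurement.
1.425 × 10^-25 kg·m/s

The uncertainty principle implies that measuring position disturbs momentum:
ΔxΔp ≥ ℏ/2

When we measure position with precision Δx, we necessarily introduce a momentum uncertainty:
Δp ≥ ℏ/(2Δx)
Δp_min = (1.055e-34 J·s) / (2 × 3.700e-10 m)
Δp_min = 1.425e-25 kg·m/s

The more precisely we measure position, the greater the momentum disturbance.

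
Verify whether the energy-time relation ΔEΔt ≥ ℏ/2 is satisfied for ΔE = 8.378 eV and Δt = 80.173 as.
Yes, it satisfies the uncertainty relation.

Calculate the product ΔEΔt:
ΔE = 8.378 eV = 1.342e-18 J
ΔEΔt = (1.342e-18 J) × (8.017e-17 s)
ΔEΔt = 1.076e-34 J·s

Compare to the minimum allowed value ℏ/2:
ℏ/2 = 5.273e-35 J·s

Since ΔEΔt = 1.076e-34 J·s ≥ 5.273e-35 J·s = ℏ/2,
this satisfies the uncertainty relation.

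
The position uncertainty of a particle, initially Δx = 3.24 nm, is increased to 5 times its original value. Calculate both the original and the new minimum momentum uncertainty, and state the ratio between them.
Original Δp_min = 1.627 × 10^-26 kg·m/s; new Δp'_min = 3.255 × 10^-27 kg·m/s; ratio Δp'_min/Δp_min = 1/5.

From the uncertainty principle ΔxΔp ≥ ℏ/2, the minimum momentum uncertainty is Δp_min = ℏ/(2Δx).

Original (Δx = 3.24 nm = 3.240e-09 m):
Δp_min = (1.055e-34 J·s)/(2 × 3.240e-09 m) = 1.627e-26 kg·m/s

When Δx → 5Δx:
Δp'_min = ℏ/(2 × 5Δx) = (1/5) × ℏ/(2Δx) = (1/5) × Δp_min
Δp'_min = 1/5 × 1.627e-26 kg·m/s = 3.255e-27 kg·m/s

Since Δp_min ∝ 1/Δx, when Δx is increased to 5 times its original value, Δp_min decreases to 1/5 of its original value.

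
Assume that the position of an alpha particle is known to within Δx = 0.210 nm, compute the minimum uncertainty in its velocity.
37.788 m/s

Using the Heisenberg uncertainty principle and Δp = mΔv:
ΔxΔp ≥ ℏ/2
Δx(mΔv) ≥ ℏ/2

The minimum uncertainty in velocity is:
Δv_min = ℏ/(2mΔx)
Δv_min = (1.055e-34 J·s) / (2 × 6.645e-27 kg × 2.100e-10 m)
Δv_min = 3.779e+01 m/s = 37.788 m/s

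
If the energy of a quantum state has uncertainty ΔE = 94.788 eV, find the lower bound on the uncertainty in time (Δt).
3.472 as

Using the energy-time uncertainty principle:
ΔEΔt ≥ ℏ/2

The minimum uncertainty in time is:
Δt_min = ℏ/(2ΔE)
Δt_min = (1.055e-34 J·s) / (2 × 1.519e-17 J)
Δt_min = 3.472e-18 s = 3.472 as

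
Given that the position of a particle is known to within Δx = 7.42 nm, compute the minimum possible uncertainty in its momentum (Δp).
7.106 × 10^-27 kg·m/s

Using the Heisenberg uncertainty principle:
ΔxΔp ≥ ℏ/2

The minimum uncertainty in momentum is:
Δp_min = ℏ/(2Δx)
Δp_min = (1.055e-34 J·s) / (2 × 7.420e-09 m)
Δp_min = 7.106e-27 kg·m/s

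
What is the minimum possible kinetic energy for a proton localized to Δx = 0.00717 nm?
100.906 meV

Localizing a particle requires giving it sufficient momentum uncertainty:

1. From uncertainty principle: Δp ≥ ℏ/(2Δx)
   Δp_min = (1.055e-34 J·s) / (2 × 7.170e-12 m)
   Δp_min = 7.354e-24 kg·m/s

2. This momentum uncertainty corresponds to kinetic energy:
   KE ≈ (Δp)²/(2m) = (7.354e-24)²/(2 × 1.673e-27 kg)
   KE = 1.617e-20 J = 100.906 meV

Tighter localization requires more energy.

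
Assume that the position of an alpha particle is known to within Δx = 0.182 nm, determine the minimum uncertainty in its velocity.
43.602 m/s

Using the Heisenberg uncertainty principle and Δp = mΔv:
ΔxΔp ≥ ℏ/2
Δx(mΔv) ≥ ℏ/2

The minimum uncertainty in velocity is:
Δv_min = ℏ/(2mΔx)
Δv_min = (1.055e-34 J·s) / (2 × 6.645e-27 kg × 1.820e-10 m)
Δv_min = 4.360e+01 m/s = 43.602 m/s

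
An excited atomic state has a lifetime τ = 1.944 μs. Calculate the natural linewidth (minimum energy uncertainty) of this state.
169.293 peV

Using the energy-time uncertainty principle:
ΔEΔt ≥ ℏ/2

The lifetime τ represents the time uncertainty Δt.
The natural linewidth (minimum energy uncertainty) is:

ΔE = ℏ/(2τ)
ΔE = (1.055e-34 J·s) / (2 × 1.944e-06 s)
ΔE = 2.712e-29 J = 169.293 peV

This natural linewidth limits the precision of spectroscopic measurements.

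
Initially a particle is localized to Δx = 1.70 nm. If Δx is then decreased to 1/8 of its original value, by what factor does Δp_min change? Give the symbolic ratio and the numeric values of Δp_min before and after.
Original Δp_min = 3.102 × 10^-26 kg·m/s; new Δp'_min = 2.481 × 10^-25 kg·m/s; ratio Δp'_min/Δp_min = 8.

From the uncertainty principle ΔxΔp ≥ ℏ/2, the minimum momentum uncertainty is Δp_min = ℏ/(2Δx).

Original (Δx = 1.70 nm = 1.700e-09 m):
Δp_min = (1.055e-34 J·s)/(2 × 1.700e-09 m) = 3.102e-26 kg·m/s

When Δx → (1/8)Δx:
Δp'_min = ℏ/(2 × (1/8)Δx) = 8 × ℏ/(2Δx) = 8 × Δp_min
Δp'_min = 8 × 3.102e-26 kg·m/s = 2.481e-25 kg·m/s

Since Δp_min ∝ 1/Δx, when Δx is decreased to 1/8 of its original value, Δp_min increases to 8 times its original value.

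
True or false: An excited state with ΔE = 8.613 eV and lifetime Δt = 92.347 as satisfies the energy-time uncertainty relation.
Yes, it satisfies the uncertainty relation.

Calculate the product ΔEΔt:
ΔE = 8.613 eV = 1.380e-18 J
ΔEΔt = (1.380e-18 J) × (9.235e-17 s)
ΔEΔt = 1.274e-34 J·s

Compare to the minimum allowed value ℏ/2:
ℏ/2 = 5.273e-35 J·s

Since ΔEΔt = 1.274e-34 J·s ≥ 5.273e-35 J·s = ℏ/2,
this satisfies the uncertainty relation.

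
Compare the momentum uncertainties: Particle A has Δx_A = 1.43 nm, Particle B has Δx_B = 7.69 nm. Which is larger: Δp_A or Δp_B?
Particle A has the larger minimum momentum uncertainty, by a factor of 5.38.

For each particle, the minimum momentum uncertainty is Δp_min = ℏ/(2Δx):

Particle A: Δp_A = ℏ/(2×1.430e-09 m) = 3.687e-26 kg·m/s
Particle B: Δp_B = ℏ/(2×7.690e-09 m) = 6.857e-27 kg·m/s

Ratio: Δp_A/Δp_B = 5.38

Since Δp_min ∝ 1/Δx, the particle with smaller position uncertainty (A) has larger momentum uncertainty.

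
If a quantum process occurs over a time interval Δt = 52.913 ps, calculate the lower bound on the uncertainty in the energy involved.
6.220 μeV

Using the energy-time uncertainty principle:
ΔEΔt ≥ ℏ/2

The minimum uncertainty in energy is:
ΔE_min = ℏ/(2Δt)
ΔE_min = (1.055e-34 J·s) / (2 × 5.291e-11 s)
ΔE_min = 9.965e-25 J = 6.220 μeV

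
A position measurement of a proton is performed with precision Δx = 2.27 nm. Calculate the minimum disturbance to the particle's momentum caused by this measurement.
2.323 × 10^-26 kg·m/s

The uncertainty principle implies that measuring position disturbs momentum:
ΔxΔp ≥ ℏ/2

When we measure position with precision Δx, we necessarily introduce a momentum uncertainty:
Δp ≥ ℏ/(2Δx)
Δp_min = (1.055e-34 J·s) / (2 × 2.270e-09 m)
Δp_min = 2.323e-26 kg·m/s

The more precisely we measure position, the greater the momentum disturbance.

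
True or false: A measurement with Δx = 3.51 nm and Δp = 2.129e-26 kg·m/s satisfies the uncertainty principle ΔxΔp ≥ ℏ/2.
Yes, it satisfies the uncertainty principle.

Calculate the product ΔxΔp:
ΔxΔp = (3.510e-09 m) × (2.129e-26 kg·m/s)
ΔxΔp = 7.473e-35 J·s

Compare to the minimum allowed value ℏ/2:
ℏ/2 = 5.273e-35 J·s

Since ΔxΔp = 7.473e-35 J·s ≥ 5.273e-35 J·s = ℏ/2,
the measurement satisfies the uncertainty principle.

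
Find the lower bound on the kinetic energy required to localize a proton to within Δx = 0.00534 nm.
181.916 meV

Localizing a particle requires giving it sufficient momentum uncertainty:

1. From uncertainty principle: Δp ≥ ℏ/(2Δx)
   Δp_min = (1.055e-34 J·s) / (2 × 5.340e-12 m)
   Δp_min = 9.874e-24 kg·m/s

2. This momentum uncertainty corresponds to kinetic energy:
   KE ≈ (Δp)²/(2m) = (9.874e-24)²/(2 × 1.673e-27 kg)
   KE = 2.915e-20 J = 181.916 meV

Tighter localization requires more energy.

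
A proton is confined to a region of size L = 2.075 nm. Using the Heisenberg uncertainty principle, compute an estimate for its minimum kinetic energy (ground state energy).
1.205 μeV

Using the uncertainty principle to estimate ground state energy:

1. The position uncertainty is approximately the confinement size:
   Δx ≈ L = 2.075e-09 m

2. From ΔxΔp ≥ ℏ/2, the minimum momentum uncertainty is:
   Δp ≈ ℏ/(2L) = 2.541e-26 kg·m/s

3. The kinetic energy is approximately:
   KE ≈ (Δp)²/(2m) = (2.541e-26)²/(2 × 1.673e-27 kg)
   KE ≈ 1.930e-25 J = 1.205 μeV

This is an order-of-magnitude estimate of the ground state energy.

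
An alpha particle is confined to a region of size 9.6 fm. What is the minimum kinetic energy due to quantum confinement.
14.169 keV

Using the uncertainty principle:

1. Position uncertainty: Δx ≈ 9.600e-15 m
2. Minimum momentum uncertainty: Δp = ℏ/(2Δx) = 5.493e-21 kg·m/s
3. Minimum kinetic energy:
   KE = (Δp)²/(2m) = (5.493e-21)²/(2 × 6.645e-27 kg)
   KE = 2.270e-15 J = 14.169 keV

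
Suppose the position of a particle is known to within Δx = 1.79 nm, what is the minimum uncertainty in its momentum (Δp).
2.946 × 10^-26 kg·m/s

Using the Heisenberg uncertainty principle:
ΔxΔp ≥ ℏ/2

The minimum uncertainty in momentum is:
Δp_min = ℏ/(2Δx)
Δp_min = (1.055e-34 J·s) / (2 × 1.790e-09 m)
Δp_min = 2.946e-26 kg·m/s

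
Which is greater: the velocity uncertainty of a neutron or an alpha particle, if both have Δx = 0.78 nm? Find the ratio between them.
The neutron has the larger minimum velocity uncertainty, by a ratio of 4.0.

For both particles, Δp_min = ℏ/(2Δx) = 6.760e-26 kg·m/s (same for both).

The velocity uncertainty is Δv = Δp/m:
- neutron: Δv = 6.760e-26 / 1.675e-27 = 4.036e+01 m/s = 40.360 m/s
- alpha particle: Δv = 6.760e-26 / 6.645e-27 = 1.017e+01 m/s = 10.174 m/s

Ratio: 4.036e+01 / 1.017e+01 = 4.0

The lighter particle has larger velocity uncertainty because Δv ∝ 1/m.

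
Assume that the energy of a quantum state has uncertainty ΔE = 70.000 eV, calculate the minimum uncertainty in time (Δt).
4.702 as

Using the energy-time uncertainty principle:
ΔEΔt ≥ ℏ/2

The minimum uncertainty in time is:
Δt_min = ℏ/(2ΔE)
Δt_min = (1.055e-34 J·s) / (2 × 1.122e-17 J)
Δt_min = 4.702e-18 s = 4.702 as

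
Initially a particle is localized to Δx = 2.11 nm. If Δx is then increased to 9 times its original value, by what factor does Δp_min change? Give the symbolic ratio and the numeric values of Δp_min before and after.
Original Δp_min = 2.499 × 10^-26 kg·m/s; new Δp'_min = 2.777 × 10^-27 kg·m/s; ratio Δp'_min/Δp_min = 1/9.

From the uncertainty principle ΔxΔp ≥ ℏ/2, the minimum momentum uncertainty is Δp_min = ℏ/(2Δx).

Original (Δx = 2.11 nm = 2.110e-09 m):
Δp_min = (1.055e-34 J·s)/(2 × 2.110e-09 m) = 2.499e-26 kg·m/s

When Δx → 9Δx:
Δp'_min = ℏ/(2 × 9Δx) = (1/9) × ℏ/(2Δx) = (1/9) × Δp_min
Δp'_min = 1/9 × 2.499e-26 kg·m/s = 2.777e-27 kg·m/s

Since Δp_min ∝ 1/Δx, when Δx is increased to 9 times its original value, Δp_min decreases to 1/9 of its original value.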